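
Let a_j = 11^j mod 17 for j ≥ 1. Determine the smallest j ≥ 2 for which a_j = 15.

10

We have a_1 = 11; a_2 = 2; a_3 = 5; a_4 = 4; a_5 = 10; a_6 = 8; a_7 = 3; a_8 = 16; a_9 = 6; a_{10} = 15; a_{11} = 12; a_{12} = 13; a_{13} = 7; a_{14} = 9; a_{15} = 14; a_{16} = 1; a_{17} = 11.
Since a_{17} = a_1 = 11, the sequence is periodic with period 16.
The value 15 first appears (with j ≥ 2) at a_{10}.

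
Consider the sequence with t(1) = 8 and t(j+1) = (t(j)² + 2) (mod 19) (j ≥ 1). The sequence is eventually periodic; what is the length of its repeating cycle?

We have t(1) = 8, t(2) = 9, t(3) = 7, t(4) = 13, t(5) = 0, t(6) = 2, t(7) = 6, t(8) = 0.
Since t(8) = t(5) = 0, the sequence is eventually periodic: after a pre-period of length 4 it cycles with period 3.

3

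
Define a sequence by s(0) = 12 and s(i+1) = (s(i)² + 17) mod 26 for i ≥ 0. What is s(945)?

13

Listing terms: s(0) = 12; s(1) = 5; s(2) = 16; s(3) = 13; s(4) = 4; s(5) = 7; s(6) = 14; s(7) = 5.
Since s(7) = s(1) = 5, the sequence is eventually periodic: after a pre-period of length 1 it cycles with period 6.
For i ≥ 1, s(i) depends only on (i - 1) mod 6. (945 - 1) mod 6 = 2, so s(945) = s(3) = 13.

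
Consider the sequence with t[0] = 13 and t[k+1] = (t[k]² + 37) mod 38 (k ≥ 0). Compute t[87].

Listing terms: t[0] = 13, t[1] = 16, t[2] = 27, t[3] = 6, t[4] = 35, t[5] = 8, t[6] = 25, t[7] = 16.
Since t[7] = t[1] = 16, the sequence is eventually periodic: after a pre-period of length 1 it cycles with period 6.
For k ≥ 1, t[k] depends only on (k - 1) mod 6. (87 - 1) mod 6 = 2, so t[87] = t[3] = 6.

6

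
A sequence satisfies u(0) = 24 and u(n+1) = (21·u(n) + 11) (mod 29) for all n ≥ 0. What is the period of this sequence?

28

Computing terms: u(0) = 24,  u(1) = 22,  u(2) = 9,  u(3) = 26,  u(4) = 6,  u(5) = 21,  u(6) = 17,  u(7) = 20,  u(8) = 25,  u(9) = 14,  u(10) = 15,  u(11) = 7,  u(12) = 13,  u(13) = 23,  u(14) = 1,  u(15) = 3,  u(16) = 16,  u(17) = 28,  u(18) = 19,  u(19) = 4,  u(20) = 8,  u(21) = 5,  u(22) = 0,  u(23) = 11,  u(24) = 10,  u(25) = 18,  u(26) = 12,  u(27) = 2,  u(28) = 24.
The sequence repeats with period 28.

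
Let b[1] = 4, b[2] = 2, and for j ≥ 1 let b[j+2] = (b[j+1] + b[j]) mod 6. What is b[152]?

b[1] = 4; b[2] = 2; b[3] = 0; b[4] = 2; b[5] = 2; b[6] = 4; b[7] = 0; b[8] = 4; b[9] = 4; b[10] = 2.
Since (b[9], b[10]) = (b[1], b[2]) = (4, 2) (two consecutive terms determine the rest), the sequence is periodic with period 8.
So b[152] = b[1 + ((152-1) mod 8)] = b[8] = 4.

4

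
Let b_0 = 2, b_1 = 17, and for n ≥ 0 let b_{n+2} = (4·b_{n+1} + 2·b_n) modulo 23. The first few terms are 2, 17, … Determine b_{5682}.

Listing terms: b_0 = 2,  b_1 = 17,  b_2 = 3,  b_3 = 0,  b_4 = 6,  b_5 = 1,  b_6 = 16,  b_7 = 20,  b_8 = 20,  b_9 = 5,  b_{10} = 14,  b_{11} = 20,  b_{12} = 16,  b_{13} = 12,  b_{14} = 11,  b_{15} = 22,  b_{16} = 18,  b_{17} = 1,  b_{18} = 17,  b_{19} = 1,  b_{20} = 15,  b_{21} = 16,  b_{22} = 2,  b_{23} = 17.
Since (b_{22}, b_{23}) = (b_0, b_1) = (2, 17) (two consecutive terms determine the rest), the sequence is periodic with period 22.
So b_{5682} = b_{0 + ((5682-0) mod 22)} = b_6 = 16.

16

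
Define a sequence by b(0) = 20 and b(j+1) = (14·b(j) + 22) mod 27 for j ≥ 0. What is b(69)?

14

Listing terms: b(0) = 20,  b(1) = 5,  b(2) = 11,  b(3) = 14,  b(4) = 2,  b(5) = 23,  b(6) = 20.
Since b(6) = b(0) = 20, the sequence is periodic with period 6.
So b(69) = b(0 + ((69-0) mod 6)) = b(3) = 14.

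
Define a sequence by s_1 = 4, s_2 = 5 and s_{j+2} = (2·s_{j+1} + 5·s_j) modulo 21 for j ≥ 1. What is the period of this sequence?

We have s_1 = 4, s_2 = 5, s_3 = 9, s_4 = 1, s_5 = 5, s_6 = 15, s_7 = 13, s_8 = 17, s_9 = 15, s_{10} = 10, s_{11} = 11, s_{12} = 9, s_{13} = 10, s_{14} = 2, s_{15} = 12, s_{16} = 13, s_{17} = 2, s_{18} = 6, s_{19} = 1, s_{20} = 11, s_{21} = 6, s_{22} = 4, s_{23} = 17, s_{24} = 12, s_{25} = 4, s_{26} = 5.
Since (s_{25}, s_{26}) = (s_1, s_2) = (4, 5) (two consecutive terms determine the rest), the sequence is periodic with period 24.

24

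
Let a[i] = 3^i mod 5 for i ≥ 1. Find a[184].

1

Listing terms: a[1] = 3; a[2] = 4; a[3] = 2; a[4] = 1; a[5] = 3.
Since a[5] = a[1] = 3, the sequence is periodic with period 4.
(184 - 1) mod 4 = 3, so a[184] = a[4] = 1.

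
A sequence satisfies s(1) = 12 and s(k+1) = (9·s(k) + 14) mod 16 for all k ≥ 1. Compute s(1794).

10

Computing terms: s(1) = 12,  s(2) = 10,  s(3) = 8,  s(4) = 6,  s(5) = 4,  s(6) = 2,  s(7) = 0,  s(8) = 14,  s(9) = 12.
Since s(9) = s(1) = 12, the sequence is periodic with period 8.
(1794 - 1) mod 8 = 1, so s(1794) = s(2) = 10.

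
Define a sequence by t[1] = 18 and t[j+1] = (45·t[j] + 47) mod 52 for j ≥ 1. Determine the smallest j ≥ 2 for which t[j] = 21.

10

Listing terms: t[1] = 18,  t[2] = 25,  t[3] = 28,  t[4] = 7,  t[5] = 50,  t[6] = 9,  t[7] = 36,  t[8] = 3,  t[9] = 26,  t[10] = 21,  t[11] = 4,  t[12] = 19,  t[13] = 18.
The sequence repeats with period 12.
The value 21 first appears (with j ≥ 2) at t[10].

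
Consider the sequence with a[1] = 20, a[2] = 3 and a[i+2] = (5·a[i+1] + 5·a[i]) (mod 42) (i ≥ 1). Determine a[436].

2

We have a[1] = 20; a[2] = 3; a[3] = 31; a[4] = 2; a[5] = 39; a[6] = 37; a[7] = 2; a[8] = 27; a[9] = 19; a[10] = 20; a[11] = 27; a[12] = 25; a[13] = 8; a[14] = 39; a[15] = 25; a[16] = 26; a[17] = 3; a[18] = 19; a[19] = 26; a[20] = 15; a[21] = 37; a[22] = 8; a[23] = 15; a[24] = 31; a[25] = 20; a[26] = 3.
Since (a[25], a[26]) = (a[1], a[2]) = (20, 3) (two consecutive terms determine the rest), the sequence is periodic with period 24.
(436 - 1) mod 24 = 3, so a[436] = a[4] = 2.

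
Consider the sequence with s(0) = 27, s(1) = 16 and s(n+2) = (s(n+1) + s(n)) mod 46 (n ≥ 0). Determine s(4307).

35

s(0) = 27, s(1) = 16, s(2) = 43, s(3) = 13, s(4) = 10, s(5) = 23, s(6) = 33, s(7) = 10, s(8) = 43, s(9) = 7, s(10) = 4, s(11) = 11, s(12) = 15, s(13) = 26, s(14) = 41, s(15) = 21, s(16) = 16, s(17) = 37, s(18) = 7, s(19) = 44, s(20) = 5, s(21) = 3, s(22) = 8, s(23) = 11, s(24) = 19, s(25) = 30, s(26) = 3, s(27) = 33, s(28) = 36, s(29) = 23, s(30) = 13, s(31) = 36, s(32) = 3, s(33) = 39, s(34) = 42, s(35) = 35, s(36) = 31, s(37) = 20, s(38) = 5, s(39) = 25, s(40) = 30, s(41) = 9, s(42) = 39, s(43) = 2, s(44) = 41, s(45) = 43, s(46) = 38, s(47) = 35, s(48) = 27, s(49) = 16.
Since (s(48), s(49)) = (s(0), s(1)) = (27, 16) (two consecutive terms determine the rest), the sequence is periodic with period 48.
(4307 - 0) mod 48 = 35, so s(4307) = s(35) = 35.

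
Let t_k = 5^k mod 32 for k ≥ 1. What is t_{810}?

Listing terms: t_1 = 5, t_2 = 25, t_3 = 29, t_4 = 17, t_5 = 21, t_6 = 9, t_7 = 13, t_8 = 1, t_9 = 5.
The sequence repeats with period 8.
(810 - 1) mod 8 = 1, so t_{810} = t_2 = 25.

25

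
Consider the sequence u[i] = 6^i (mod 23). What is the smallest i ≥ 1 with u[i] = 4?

10

Listing terms: u[0] = 1; u[1] = 6; u[2] = 13; u[3] = 9; u[4] = 8; u[5] = 2; u[6] = 12; u[7] = 3; u[8] = 18; u[9] = 16; u[10] = 4; u[11] = 1.
Since u[11] = u[0] = 1, the sequence is periodic with period 11.
The value 4 first appears (with i ≥ 1) at u[10].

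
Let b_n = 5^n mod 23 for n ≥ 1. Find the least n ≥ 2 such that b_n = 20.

5

Listing terms: b_1 = 5, b_2 = 2, b_3 = 10, b_4 = 4, b_5 = 20, b_6 = 8, b_7 = 17, b_8 = 16, b_9 = 11, b_{10} = 9, b_{11} = 22, b_{12} = 18, b_{13} = 21, b_{14} = 13, b_{15} = 19, b_{16} = 3, b_{17} = 15, b_{18} = 6, b_{19} = 7, b_{20} = 12, b_{21} = 14, b_{22} = 1, b_{23} = 5.
The sequence repeats with period 22.
The value 20 first appears (with n ≥ 2) at b_5.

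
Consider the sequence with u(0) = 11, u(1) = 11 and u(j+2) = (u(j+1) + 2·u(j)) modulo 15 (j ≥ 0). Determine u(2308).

Listing terms: u(0) = 11, u(1) = 11, u(2) = 3, u(3) = 10, u(4) = 1, u(5) = 6, u(6) = 8, u(7) = 5, u(8) = 6, u(9) = 1, u(10) = 13, u(11) = 0, u(12) = 11, u(13) = 11.
Since (u(12), u(13)) = (u(0), u(1)) = (11, 11) (two consecutive terms determine the rest), the sequence is periodic with period 12.
(2308 - 0) mod 12 = 4, so u(2308) = u(4) = 1.

1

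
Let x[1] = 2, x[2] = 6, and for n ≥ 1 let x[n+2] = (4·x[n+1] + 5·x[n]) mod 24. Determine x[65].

We have x[1] = 2; x[2] = 6; x[3] = 10; x[4] = 22; x[5] = 18; x[6] = 14; x[7] = 2; x[8] = 6.
The sequence repeats with period 6.
So x[65] = x[1 + ((65-1) mod 6)] = x[5] = 18.

18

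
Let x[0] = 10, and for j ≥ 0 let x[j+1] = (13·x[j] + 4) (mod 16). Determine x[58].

We have x[0] = 10,  x[1] = 6,  x[2] = 2,  x[3] = 14,  x[4] = 10.
Since x[4] = x[0] = 10, the sequence is periodic with period 4.
So x[58] = x[0 + ((58-0) mod 4)] = x[2] = 2.

2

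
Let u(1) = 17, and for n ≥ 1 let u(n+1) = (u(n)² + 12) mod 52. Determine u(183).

29

Listing terms: u(1) = 17, u(2) = 41, u(3) = 29, u(4) = 21, u(5) = 37, u(6) = 29.
Since u(6) = u(3) = 29, the sequence is eventually periodic: after a pre-period of length 2 it cycles with period 3.
For n ≥ 3, u(n) depends only on (n - 3) mod 3. (183 - 3) mod 3 = 0, so u(183) = u(3) = 29.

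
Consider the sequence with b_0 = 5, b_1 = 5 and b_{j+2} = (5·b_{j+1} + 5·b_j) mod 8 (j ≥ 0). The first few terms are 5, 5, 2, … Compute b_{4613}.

Computing terms: b_0 = 5; b_1 = 5; b_2 = 2; b_3 = 3; b_4 = 1; b_5 = 4; b_6 = 1; b_7 = 1; b_8 = 2; b_9 = 7; b_{10} = 5; b_{11} = 4; b_{12} = 5; b_{13} = 5.
The sequence repeats with period 12.
So b_{4613} = b_{0 + ((4613-0) mod 12)} = b_5 = 4.

4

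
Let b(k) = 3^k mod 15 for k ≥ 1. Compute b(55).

12

b(1) = 3; b(2) = 9; b(3) = 12; b(4) = 6; b(5) = 3.
Since b(5) = b(1) = 3, the sequence is periodic with period 4.
(55 - 1) mod 4 = 2, so b(55) = b(3) = 12.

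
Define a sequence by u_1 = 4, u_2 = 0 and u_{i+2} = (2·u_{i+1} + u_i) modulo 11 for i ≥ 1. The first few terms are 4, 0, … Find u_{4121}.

2

Listing terms: u_1 = 4; u_2 = 0; u_3 = 4; u_4 = 8; u_5 = 9; u_6 = 4; u_7 = 6; u_8 = 5; u_9 = 5; u_{10} = 4; u_{11} = 2; u_{12} = 8; u_{13} = 7; u_{14} = 0; u_{15} = 7; u_{16} = 3; u_{17} = 2; u_{18} = 7; u_{19} = 5; u_{20} = 6; u_{21} = 6; u_{22} = 7; u_{23} = 9; u_{24} = 3; u_{25} = 4; u_{26} = 0.
The sequence repeats with period 24.
So u_{4121} = u_{1 + ((4121-1) mod 24)} = u_{17} = 2.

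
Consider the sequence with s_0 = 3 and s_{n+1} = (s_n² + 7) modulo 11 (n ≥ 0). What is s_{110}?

10

We have s_0 = 3, s_1 = 5, s_2 = 10, s_3 = 8, s_4 = 5.
Since s_4 = s_1 = 5, the sequence is eventually periodic: after a pre-period of length 1 it cycles with period 3.
For n ≥ 1, s_n depends only on (n - 1) mod 3. (110 - 1) mod 3 = 1, so s_{110} = s_2 = 10.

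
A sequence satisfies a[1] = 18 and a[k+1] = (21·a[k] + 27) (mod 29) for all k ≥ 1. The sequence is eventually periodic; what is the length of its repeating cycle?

28

a[1] = 18,  a[2] = 28,  a[3] = 6,  a[4] = 8,  a[5] = 21,  a[6] = 4,  a[7] = 24,  a[8] = 9,  a[9] = 13,  a[10] = 10,  a[11] = 5,  a[12] = 16,  a[13] = 15,  a[14] = 23,  a[15] = 17,  a[16] = 7,  a[17] = 0,  a[18] = 27,  a[19] = 14,  a[20] = 2,  a[21] = 11,  a[22] = 26,  a[23] = 22,  a[24] = 25,  a[25] = 1,  a[26] = 19,  a[27] = 20,  a[28] = 12,  a[29] = 18.
The sequence repeats with period 28.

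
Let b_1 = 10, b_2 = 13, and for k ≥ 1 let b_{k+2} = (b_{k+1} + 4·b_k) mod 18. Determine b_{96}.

3

b_1 = 10, b_2 = 13, b_3 = 17, b_4 = 15, b_5 = 11, b_6 = 17, b_7 = 7, b_8 = 3, b_9 = 13, b_{10} = 7, b_{11} = 5, b_{12} = 15, b_{13} = 17, b_{14} = 5, b_{15} = 1, b_{16} = 3, b_{17} = 7, b_{18} = 1, b_{19} = 11, b_{20} = 15, b_{21} = 5, b_{22} = 11, b_{23} = 13, b_{24} = 3, b_{25} = 1, b_{26} = 13, b_{27} = 17.
Since (b_{26}, b_{27}) = (b_2, b_3) = (13, 17) (two consecutive terms determine the rest), the sequence is eventually periodic: after a pre-period of length 1 it cycles with period 24.
For k ≥ 2, b_k depends only on (k - 2) mod 24. (96 - 2) mod 24 = 22, so b_{96} = b_{24} = 3.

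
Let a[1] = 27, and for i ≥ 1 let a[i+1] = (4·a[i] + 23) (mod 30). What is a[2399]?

17

a[1] = 27; a[2] = 11; a[3] = 7; a[4] = 21; a[5] = 17; a[6] = 1; a[7] = 27.
The sequence repeats with period 6.
So a[2399] = a[1 + ((2399-1) mod 6)] = a[5] = 17.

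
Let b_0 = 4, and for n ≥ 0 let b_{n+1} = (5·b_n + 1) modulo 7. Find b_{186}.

4

b_0 = 4; b_1 = 0; b_2 = 1; b_3 = 6; b_4 = 3; b_5 = 2; b_6 = 4.
The sequence repeats with period 6.
So b_{186} = b_{0 + ((186-0) mod 6)} = b_0 = 4.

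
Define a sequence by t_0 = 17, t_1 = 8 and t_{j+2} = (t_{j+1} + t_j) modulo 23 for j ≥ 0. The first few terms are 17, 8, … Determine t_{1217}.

0

Listing terms: t_0 = 17; t_1 = 8; t_2 = 2; t_3 = 10; t_4 = 12; t_5 = 22; t_6 = 11; t_7 = 10; t_8 = 21; t_9 = 8; t_{10} = 6; t_{11} = 14; t_{12} = 20; t_{13} = 11; t_{14} = 8; t_{15} = 19; t_{16} = 4; t_{17} = 0; t_{18} = 4; t_{19} = 4; t_{20} = 8; t_{21} = 12; t_{22} = 20; t_{23} = 9; t_{24} = 6; t_{25} = 15; t_{26} = 21; t_{27} = 13; t_{28} = 11; t_{29} = 1; t_{30} = 12; t_{31} = 13; t_{32} = 2; t_{33} = 15; t_{34} = 17; t_{35} = 9; t_{36} = 3; t_{37} = 12; t_{38} = 15; t_{39} = 4; t_{40} = 19; t_{41} = 0; t_{42} = 19; t_{43} = 19; t_{44} = 15; t_{45} = 11; t_{46} = 3; t_{47} = 14; t_{48} = 17; t_{49} = 8.
Since (t_{48}, t_{49}) = (t_0, t_1) = (17, 8) (two consecutive terms determine the rest), the sequence is periodic with period 48.
So t_{1217} = t_{0 + ((1217-0) mod 48)} = t_{17} = 0.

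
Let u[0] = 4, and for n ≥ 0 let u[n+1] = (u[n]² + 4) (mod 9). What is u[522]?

5

Computing terms: u[0] = 4; u[1] = 2; u[2] = 8; u[3] = 5; u[4] = 2.
Since u[4] = u[1] = 2, the sequence is eventually periodic: after a pre-period of length 1 it cycles with period 3.
For n ≥ 1, u[n] depends only on (n - 1) mod 3. (522 - 1) mod 3 = 2, so u[522] = u[3] = 5.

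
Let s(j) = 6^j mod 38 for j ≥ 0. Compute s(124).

28

Listing terms: s(0) = 1,  s(1) = 6,  s(2) = 36,  s(3) = 26,  s(4) = 4,  s(5) = 24,  s(6) = 30,  s(7) = 28,  s(8) = 16,  s(9) = 20,  s(10) = 6.
Since s(10) = s(1) = 6, the sequence is eventually periodic: after a pre-period of length 1 it cycles with period 9.
For j ≥ 1, s(j) depends only on (j - 1) mod 9. (124 - 1) mod 9 = 6, so s(124) = s(7) = 28.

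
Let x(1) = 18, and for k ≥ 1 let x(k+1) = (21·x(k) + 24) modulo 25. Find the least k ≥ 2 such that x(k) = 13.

6

We have x(1) = 18, x(2) = 2, x(3) = 16, x(4) = 10, x(5) = 9, x(6) = 13, x(7) = 22, x(8) = 11, x(9) = 5, x(10) = 4, x(11) = 8, x(12) = 17, x(13) = 6, x(14) = 0, x(15) = 24, x(16) = 3, x(17) = 12, x(18) = 1, x(19) = 20, x(20) = 19, x(21) = 23, x(22) = 7, x(23) = 21, x(24) = 15, x(25) = 14, x(26) = 18.
The sequence repeats with period 25.
The value 13 first appears (with k ≥ 2) at x(6).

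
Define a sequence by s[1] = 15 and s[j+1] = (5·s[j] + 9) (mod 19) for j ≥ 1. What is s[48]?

11

s[1] = 15,  s[2] = 8,  s[3] = 11,  s[4] = 7,  s[5] = 6,  s[6] = 1,  s[7] = 14,  s[8] = 3,  s[9] = 5,  s[10] = 15.
The sequence repeats with period 9.
So s[48] = s[1 + ((48-1) mod 9)] = s[3] = 11.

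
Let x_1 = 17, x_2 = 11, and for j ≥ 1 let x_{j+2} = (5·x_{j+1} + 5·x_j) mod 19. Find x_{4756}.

14

x_1 = 17, x_2 = 11, x_3 = 7, x_4 = 14, x_5 = 10, x_6 = 6, x_7 = 4, x_8 = 12, x_9 = 4, x_{10} = 4, x_{11} = 2, x_{12} = 11, x_{13} = 8, x_{14} = 0, x_{15} = 2, x_{16} = 10, x_{17} = 3, x_{18} = 8, x_{19} = 17, x_{20} = 11.
Since (x_{19}, x_{20}) = (x_1, x_2) = (17, 11) (two consecutive terms determine the rest), the sequence is periodic with period 18.
(4756 - 1) mod 18 = 3, so x_{4756} = x_4 = 14.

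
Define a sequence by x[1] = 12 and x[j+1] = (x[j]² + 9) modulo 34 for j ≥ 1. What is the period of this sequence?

Listing terms: x[1] = 12; x[2] = 17; x[3] = 26; x[4] = 5; x[5] = 0; x[6] = 9; x[7] = 22; x[8] = 17.
Since x[8] = x[2] = 17, the sequence is eventually periodic: after a pre-period of length 1 it cycles with period 6.

6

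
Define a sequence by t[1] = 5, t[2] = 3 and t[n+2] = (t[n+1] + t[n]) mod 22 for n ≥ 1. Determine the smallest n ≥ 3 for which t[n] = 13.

8

Computing terms: t[1] = 5; t[2] = 3; t[3] = 8; t[4] = 11; t[5] = 19; t[6] = 8; t[7] = 5; t[8] = 13; t[9] = 18; t[10] = 9; t[11] = 5; t[12] = 14; t[13] = 19; t[14] = 11; t[15] = 8; t[16] = 19; t[17] = 5; t[18] = 2; t[19] = 7; t[20] = 9; t[21] = 16; t[22] = 3; t[23] = 19; t[24] = 0; t[25] = 19; t[26] = 19; t[27] = 16; t[28] = 13; t[29] = 7; t[30] = 20; t[31] = 5; t[32] = 3.
The sequence repeats with period 30.
The value 13 first appears (with n ≥ 3) at t[8].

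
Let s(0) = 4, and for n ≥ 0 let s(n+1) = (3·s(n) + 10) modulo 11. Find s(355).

Listing terms: s(0) = 4, s(1) = 0, s(2) = 10, s(3) = 7, s(4) = 9, s(5) = 4.
Since s(5) = s(0) = 4, the sequence is periodic with period 5.
So s(355) = s(0 + ((355-0) mod 5)) = s(0) = 4.

4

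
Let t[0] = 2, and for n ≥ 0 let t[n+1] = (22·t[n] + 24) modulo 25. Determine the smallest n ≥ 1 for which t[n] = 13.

9

We have t[0] = 2,  t[1] = 18,  t[2] = 20,  t[3] = 14,  t[4] = 7,  t[5] = 3,  t[6] = 15,  t[7] = 4,  t[8] = 12,  t[9] = 13,  t[10] = 10,  t[11] = 19,  t[12] = 17,  t[13] = 23,  t[14] = 5,  t[15] = 9,  t[16] = 22,  t[17] = 8,  t[18] = 0,  t[19] = 24,  t[20] = 2.
Since t[20] = t[0] = 2, the sequence is periodic with period 20.
The value 13 first appears (with n ≥ 1) at t[9].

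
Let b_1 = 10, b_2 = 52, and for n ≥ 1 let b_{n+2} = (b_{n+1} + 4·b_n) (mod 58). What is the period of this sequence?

35

We have b_1 = 10,  b_2 = 52,  b_3 = 34,  b_4 = 10,  b_5 = 30,  b_6 = 12,  b_7 = 16,  b_8 = 6,  b_9 = 12,  b_{10} = 36,  b_{11} = 26,  b_{12} = 54,  b_{13} = 42,  b_{14} = 26,  b_{15} = 20,  b_{16} = 8,  b_{17} = 30,  b_{18} = 4,  b_{19} = 8,  b_{20} = 24,  b_{21} = 56,  b_{22} = 36,  b_{23} = 28,  b_{24} = 56,  b_{25} = 52,  b_{26} = 44,  b_{27} = 20,  b_{28} = 22,  b_{29} = 44,  b_{30} = 16,  b_{31} = 18,  b_{32} = 24,  b_{33} = 38,  b_{34} = 18,  b_{35} = 54,  b_{36} = 10,  b_{37} = 52.
Since (b_{36}, b_{37}) = (b_1, b_2) = (10, 52) (two consecutive terms determine the rest), the sequence is periodic with period 35.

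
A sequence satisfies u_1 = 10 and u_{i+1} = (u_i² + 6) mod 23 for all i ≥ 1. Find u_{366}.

7

Computing terms: u_1 = 10, u_2 = 14, u_3 = 18, u_4 = 8, u_5 = 1, u_6 = 7, u_7 = 9, u_8 = 18.
Since u_8 = u_3 = 18, the sequence is eventually periodic: after a pre-period of length 2 it cycles with period 5.
For i ≥ 3, u_i depends only on (i - 3) mod 5. (366 - 3) mod 5 = 3, so u_{366} = u_6 = 7.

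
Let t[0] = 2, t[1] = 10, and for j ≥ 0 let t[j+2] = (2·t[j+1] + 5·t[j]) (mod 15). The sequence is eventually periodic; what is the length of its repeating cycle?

t[0] = 2, t[1] = 10, t[2] = 0, t[3] = 5, t[4] = 10, t[5] = 0.
Since (t[4], t[5]) = (t[1], t[2]) = (10, 0) (two consecutive terms determine the rest), the sequence is eventually periodic: after a pre-period of length 1 it cycles with period 3.

3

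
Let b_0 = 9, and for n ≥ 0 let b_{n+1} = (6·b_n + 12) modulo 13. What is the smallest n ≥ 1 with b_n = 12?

We have b_0 = 9,  b_1 = 1,  b_2 = 5,  b_3 = 3,  b_4 = 4,  b_5 = 10,  b_6 = 7,  b_7 = 2,  b_8 = 11,  b_9 = 0,  b_{10} = 12,  b_{11} = 6,  b_{12} = 9.
The sequence repeats with period 12.
The value 12 first appears (with n ≥ 1) at b_{10}.

10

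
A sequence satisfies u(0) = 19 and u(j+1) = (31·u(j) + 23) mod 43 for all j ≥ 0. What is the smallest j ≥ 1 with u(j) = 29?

Computing terms: u(0) = 19,  u(1) = 10,  u(2) = 32,  u(3) = 26,  u(4) = 12,  u(5) = 8,  u(6) = 13,  u(7) = 39,  u(8) = 28,  u(9) = 31,  u(10) = 38,  u(11) = 40,  u(12) = 16,  u(13) = 3,  u(14) = 30,  u(15) = 7,  u(16) = 25,  u(17) = 24,  u(18) = 36,  u(19) = 21,  u(20) = 29,  u(21) = 19.
The sequence repeats with period 21.
The value 29 first appears (with j ≥ 1) at u(20).

20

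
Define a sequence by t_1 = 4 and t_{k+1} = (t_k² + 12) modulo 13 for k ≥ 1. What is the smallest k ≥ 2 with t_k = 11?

Computing terms: t_1 = 4,  t_2 = 2,  t_3 = 3,  t_4 = 8,  t_5 = 11,  t_6 = 3.
Since t_6 = t_3 = 3, the sequence is eventually periodic: after a pre-period of length 2 it cycles with period 3.
The value 11 first appears (with k ≥ 2) at t_5.

5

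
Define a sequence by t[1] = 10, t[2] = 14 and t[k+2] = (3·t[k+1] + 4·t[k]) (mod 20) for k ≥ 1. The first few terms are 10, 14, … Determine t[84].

2

Computing terms: t[1] = 10; t[2] = 14; t[3] = 2; t[4] = 2; t[5] = 14; t[6] = 10; t[7] = 6; t[8] = 18; t[9] = 18; t[10] = 6; t[11] = 10; t[12] = 14.
The sequence repeats with period 10.
(84 - 1) mod 10 = 3, so t[84] = t[4] = 2.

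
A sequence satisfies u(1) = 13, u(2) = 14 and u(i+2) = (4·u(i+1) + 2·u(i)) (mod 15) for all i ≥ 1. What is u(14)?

14

u(1) = 13,  u(2) = 14,  u(3) = 7,  u(4) = 11,  u(5) = 13,  u(6) = 14.
The sequence repeats with period 4.
So u(14) = u(1 + ((14-1) mod 4)) = u(2) = 14.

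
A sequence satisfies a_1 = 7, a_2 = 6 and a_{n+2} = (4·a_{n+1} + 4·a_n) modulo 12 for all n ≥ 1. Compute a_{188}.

Computing terms: a_1 = 7; a_2 = 6; a_3 = 4; a_4 = 4; a_5 = 8; a_6 = 0; a_7 = 8; a_8 = 8; a_9 = 4; a_{10} = 0; a_{11} = 4; a_{12} = 4.
Since (a_{11}, a_{12}) = (a_3, a_4) = (4, 4) (two consecutive terms determine the rest), the sequence is eventually periodic: after a pre-period of length 2 it cycles with period 8.
For n ≥ 3, a_n depends only on (n - 3) mod 8. (188 - 3) mod 8 = 1, so a_{188} = a_4 = 4.

4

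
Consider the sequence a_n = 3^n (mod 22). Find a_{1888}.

5

Listing terms: a_0 = 1, a_1 = 3, a_2 = 9, a_3 = 5, a_4 = 15, a_5 = 1.
The sequence repeats with period 5.
(1888 - 0) mod 5 = 3, so a_{1888} = a_3 = 5.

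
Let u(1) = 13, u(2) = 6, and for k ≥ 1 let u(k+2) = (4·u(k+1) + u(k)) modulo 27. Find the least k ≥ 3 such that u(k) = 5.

Listing terms: u(1) = 13; u(2) = 6; u(3) = 10; u(4) = 19; u(5) = 5; u(6) = 12; u(7) = 26; u(8) = 8; u(9) = 4; u(10) = 24; u(11) = 19; u(12) = 19; u(13) = 14; u(14) = 21; u(15) = 17; u(16) = 8; u(17) = 22; u(18) = 15; u(19) = 1; u(20) = 19; u(21) = 23; u(22) = 3; u(23) = 8; u(24) = 8; u(25) = 13; u(26) = 6.
Since (u(25), u(26)) = (u(1), u(2)) = (13, 6) (two consecutive terms determine the rest), the sequence is periodic with period 24.
The value 5 first appears (with k ≥ 3) at u(5).

5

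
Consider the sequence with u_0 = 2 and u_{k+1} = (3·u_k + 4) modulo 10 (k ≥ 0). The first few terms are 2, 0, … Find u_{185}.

0

We have u_0 = 2,  u_1 = 0,  u_2 = 4,  u_3 = 6,  u_4 = 2.
Since u_4 = u_0 = 2, the sequence is periodic with period 4.
So u_{185} = u_{0 + ((185-0) mod 4)} = u_1 = 0.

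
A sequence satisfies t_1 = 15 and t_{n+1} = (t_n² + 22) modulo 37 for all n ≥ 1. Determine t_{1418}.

21

Computing terms: t_1 = 15,  t_2 = 25,  t_3 = 18,  t_4 = 13,  t_5 = 6,  t_6 = 21,  t_7 = 19,  t_8 = 13.
Since t_8 = t_4 = 13, the sequence is eventually periodic: after a pre-period of length 3 it cycles with period 4.
For n ≥ 4, t_n depends only on (n - 4) mod 4. (1418 - 4) mod 4 = 2, so t_{1418} = t_6 = 21.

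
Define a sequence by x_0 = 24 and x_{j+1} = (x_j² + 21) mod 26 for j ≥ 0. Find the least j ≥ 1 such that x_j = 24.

x_0 = 24; x_1 = 25; x_2 = 22; x_3 = 11; x_4 = 12; x_5 = 9; x_6 = 24.
Since x_6 = x_0 = 24, the sequence is periodic with period 6.
The value 24 next appears (with j ≥ 1) at x_6.

6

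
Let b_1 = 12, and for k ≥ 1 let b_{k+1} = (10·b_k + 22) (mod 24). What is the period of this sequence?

b_1 = 12; b_2 = 22; b_3 = 2; b_4 = 18; b_5 = 10; b_6 = 2.
Since b_6 = b_3 = 2, the sequence is eventually periodic: after a pre-period of length 2 it cycles with period 3.

3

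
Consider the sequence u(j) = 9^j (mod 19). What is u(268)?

4

We have u(1) = 9, u(2) = 5, u(3) = 7, u(4) = 6, u(5) = 16, u(6) = 11, u(7) = 4, u(8) = 17, u(9) = 1, u(10) = 9.
Since u(10) = u(1) = 9, the sequence is periodic with period 9.
(268 - 1) mod 9 = 6, so u(268) = u(7) = 4.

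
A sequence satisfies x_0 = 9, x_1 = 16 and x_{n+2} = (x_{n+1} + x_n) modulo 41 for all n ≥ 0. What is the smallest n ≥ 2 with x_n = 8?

x_0 = 9, x_1 = 16, x_2 = 25, x_3 = 0, x_4 = 25, x_5 = 25, x_6 = 9, x_7 = 34, x_8 = 2, x_9 = 36, x_{10} = 38, x_{11} = 33, x_{12} = 30, x_{13} = 22, x_{14} = 11, x_{15} = 33, x_{16} = 3, x_{17} = 36, x_{18} = 39, x_{19} = 34, x_{20} = 32, x_{21} = 25, x_{22} = 16, x_{23} = 0, x_{24} = 16, x_{25} = 16, x_{26} = 32, x_{27} = 7, x_{28} = 39, x_{29} = 5, x_{30} = 3, x_{31} = 8, x_{32} = 11, x_{33} = 19, x_{34} = 30, x_{35} = 8, x_{36} = 38, x_{37} = 5, x_{38} = 2, x_{39} = 7, x_{40} = 9, x_{41} = 16.
The sequence repeats with period 40.
The value 8 first appears (with n ≥ 2) at x_{31}.

31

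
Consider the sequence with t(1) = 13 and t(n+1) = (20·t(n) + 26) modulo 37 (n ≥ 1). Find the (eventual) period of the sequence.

We have t(1) = 13,  t(2) = 27,  t(3) = 11,  t(4) = 24,  t(5) = 25,  t(6) = 8,  t(7) = 1,  t(8) = 9,  t(9) = 21,  t(10) = 2,  t(11) = 29,  t(12) = 14,  t(13) = 10,  t(14) = 4,  t(15) = 32,  t(16) = 0,  t(17) = 26,  t(18) = 28,  t(19) = 31,  t(20) = 17,  t(21) = 33,  t(22) = 20,  t(23) = 19,  t(24) = 36,  t(25) = 6,  t(26) = 35,  t(27) = 23,  t(28) = 5,  t(29) = 15,  t(30) = 30,  t(31) = 34,  t(32) = 3,  t(33) = 12,  t(34) = 7,  t(35) = 18,  t(36) = 16,  t(37) = 13.
The sequence repeats with period 36.

36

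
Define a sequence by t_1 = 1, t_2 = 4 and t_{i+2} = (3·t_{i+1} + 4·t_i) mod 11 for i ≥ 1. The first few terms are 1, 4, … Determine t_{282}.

4

Computing terms: t_1 = 1, t_2 = 4, t_3 = 5, t_4 = 9, t_5 = 3, t_6 = 1, t_7 = 4.
The sequence repeats with period 5.
So t_{282} = t_{1 + ((282-1) mod 5)} = t_2 = 4.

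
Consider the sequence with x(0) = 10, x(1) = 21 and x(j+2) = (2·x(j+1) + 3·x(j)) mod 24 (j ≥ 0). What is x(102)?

12

We have x(0) = 10, x(1) = 21, x(2) = 0, x(3) = 15, x(4) = 6, x(5) = 9, x(6) = 12, x(7) = 3, x(8) = 18, x(9) = 21, x(10) = 0.
Since (x(9), x(10)) = (x(1), x(2)) = (21, 0) (two consecutive terms determine the rest), the sequence is eventually periodic: after a pre-period of length 1 it cycles with period 8.
For j ≥ 1, x(j) depends only on (j - 1) mod 8. (102 - 1) mod 8 = 5, so x(102) = x(6) = 12.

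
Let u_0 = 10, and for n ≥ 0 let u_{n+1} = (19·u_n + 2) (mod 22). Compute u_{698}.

4

Computing terms: u_0 = 10, u_1 = 16, u_2 = 20, u_3 = 8, u_4 = 0, u_5 = 2, u_6 = 18, u_7 = 14, u_8 = 4, u_9 = 12, u_{10} = 10.
Since u_{10} = u_0 = 10, the sequence is periodic with period 10.
(698 - 0) mod 10 = 8, so u_{698} = u_8 = 4.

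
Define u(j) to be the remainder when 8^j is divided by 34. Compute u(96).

Listing terms: u(1) = 8,  u(2) = 30,  u(3) = 2,  u(4) = 16,  u(5) = 26,  u(6) = 4,  u(7) = 32,  u(8) = 18,  u(9) = 8.
Since u(9) = u(1) = 8, the sequence is periodic with period 8.
(96 - 1) mod 8 = 7, so u(96) = u(8) = 18.

18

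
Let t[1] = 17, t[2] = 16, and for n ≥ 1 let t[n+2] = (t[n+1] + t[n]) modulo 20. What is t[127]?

We have t[1] = 17,  t[2] = 16,  t[3] = 13,  t[4] = 9,  t[5] = 2,  t[6] = 11,  t[7] = 13,  t[8] = 4,  t[9] = 17,  t[10] = 1,  t[11] = 18,  t[12] = 19,  t[13] = 17,  t[14] = 16.
The sequence repeats with period 12.
So t[127] = t[1 + ((127-1) mod 12)] = t[7] = 13.

13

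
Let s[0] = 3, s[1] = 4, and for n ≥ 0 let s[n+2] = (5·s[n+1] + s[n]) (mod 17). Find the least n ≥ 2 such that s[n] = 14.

18

s[0] = 3; s[1] = 4; s[2] = 6; s[3] = 0; s[4] = 6; s[5] = 13; s[6] = 3; s[7] = 11; s[8] = 7; s[9] = 12; s[10] = 16; s[11] = 7; s[12] = 0; s[13] = 7; s[14] = 1; s[15] = 12; s[16] = 10; s[17] = 11; s[18] = 14; s[19] = 13; s[20] = 11; s[21] = 0; s[22] = 11; s[23] = 4; s[24] = 14; s[25] = 6; s[26] = 10; s[27] = 5; s[28] = 1; s[29] = 10; s[30] = 0; s[31] = 10; s[32] = 16; s[33] = 5; s[34] = 7; s[35] = 6; s[36] = 3; s[37] = 4.
The sequence repeats with period 36.
The value 14 first appears (with n ≥ 2) at s[18].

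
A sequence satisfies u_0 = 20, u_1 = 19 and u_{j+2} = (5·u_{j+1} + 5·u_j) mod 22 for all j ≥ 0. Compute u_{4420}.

9

Listing terms: u_0 = 20, u_1 = 19, u_2 = 19, u_3 = 14, u_4 = 11, u_5 = 15, u_6 = 20, u_7 = 21, u_8 = 7, u_9 = 8, u_{10} = 9, u_{11} = 19, u_{12} = 8, u_{13} = 3, u_{14} = 11, u_{15} = 4, u_{16} = 9, u_{17} = 21, u_{18} = 18, u_{19} = 19, u_{20} = 9, u_{21} = 8, u_{22} = 19, u_{23} = 3, u_{24} = 0, u_{25} = 15, u_{26} = 9, u_{27} = 10, u_{28} = 7, u_{29} = 19, u_{30} = 20, u_{31} = 19.
Since (u_{30}, u_{31}) = (u_0, u_1) = (20, 19) (two consecutive terms determine the rest), the sequence is periodic with period 30.
So u_{4420} = u_{0 + ((4420-0) mod 30)} = u_{10} = 9.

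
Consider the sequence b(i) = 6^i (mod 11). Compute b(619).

b(0) = 1, b(1) = 6, b(2) = 3, b(3) = 7, b(4) = 9, b(5) = 10, b(6) = 5, b(7) = 8, b(8) = 4, b(9) = 2, b(10) = 1.
The sequence repeats with period 10.
(619 - 0) mod 10 = 9, so b(619) = b(9) = 2.

2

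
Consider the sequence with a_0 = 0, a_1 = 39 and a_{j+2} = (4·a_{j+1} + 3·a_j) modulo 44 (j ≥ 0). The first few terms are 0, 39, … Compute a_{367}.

41

We have a_0 = 0,  a_1 = 39,  a_2 = 24,  a_3 = 37,  a_4 = 0,  a_5 = 23,  a_6 = 4,  a_7 = 41,  a_8 = 0,  a_9 = 35,  a_{10} = 8,  a_{11} = 5,  a_{12} = 0,  a_{13} = 15,  a_{14} = 16,  a_{15} = 21,  a_{16} = 0,  a_{17} = 19,  a_{18} = 32,  a_{19} = 9,  a_{20} = 0,  a_{21} = 27,  a_{22} = 20,  a_{23} = 29,  a_{24} = 0,  a_{25} = 43,  a_{26} = 40,  a_{27} = 25,  a_{28} = 0,  a_{29} = 31,  a_{30} = 36,  a_{31} = 17,  a_{32} = 0,  a_{33} = 7,  a_{34} = 28,  a_{35} = 1,  a_{36} = 0,  a_{37} = 3,  a_{38} = 12,  a_{39} = 13,  a_{40} = 0,  a_{41} = 39.
The sequence repeats with period 40.
So a_{367} = a_{0 + ((367-0) mod 40)} = a_7 = 41.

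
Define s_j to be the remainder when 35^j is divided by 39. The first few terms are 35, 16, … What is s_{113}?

Computing terms: s_1 = 35; s_2 = 16; s_3 = 14; s_4 = 22; s_5 = 29; s_6 = 1; s_7 = 35.
Since s_7 = s_1 = 35, the sequence is periodic with period 6.
So s_{113} = s_{1 + ((113-1) mod 6)} = s_5 = 29.

29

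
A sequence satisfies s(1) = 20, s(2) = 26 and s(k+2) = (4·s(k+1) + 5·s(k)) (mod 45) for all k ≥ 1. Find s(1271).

19

Computing terms: s(1) = 20; s(2) = 26; s(3) = 24; s(4) = 1; s(5) = 34; s(6) = 6; s(7) = 14; s(8) = 41; s(9) = 9; s(10) = 16; s(11) = 19; s(12) = 21; s(13) = 44; s(14) = 11; s(15) = 39; s(16) = 31; s(17) = 4; s(18) = 36; s(19) = 29; s(20) = 26; s(21) = 24.
Since (s(20), s(21)) = (s(2), s(3)) = (26, 24) (two consecutive terms determine the rest), the sequence is eventually periodic: after a pre-period of length 1 it cycles with period 18.
For k ≥ 2, s(k) depends only on (k - 2) mod 18. (1271 - 2) mod 18 = 9, so s(1271) = s(11) = 19.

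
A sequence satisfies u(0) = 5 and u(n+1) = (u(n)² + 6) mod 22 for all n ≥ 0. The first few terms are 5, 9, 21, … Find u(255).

17

Listing terms: u(0) = 5; u(1) = 9; u(2) = 21; u(3) = 7; u(4) = 11; u(5) = 17; u(6) = 9.
Since u(6) = u(1) = 9, the sequence is eventually periodic: after a pre-period of length 1 it cycles with period 5.
For n ≥ 1, u(n) depends only on (n - 1) mod 5. (255 - 1) mod 5 = 4, so u(255) = u(5) = 17.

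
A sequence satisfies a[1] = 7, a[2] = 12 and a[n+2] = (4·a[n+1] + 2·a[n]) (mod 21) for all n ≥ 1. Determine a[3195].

8

Listing terms: a[1] = 7; a[2] = 12; a[3] = 20; a[4] = 20; a[5] = 15; a[6] = 16; a[7] = 10; a[8] = 9; a[9] = 14; a[10] = 11; a[11] = 9; a[12] = 16; a[13] = 19; a[14] = 3; a[15] = 8; a[16] = 17; a[17] = 0; a[18] = 13; a[19] = 10; a[20] = 3; a[21] = 11; a[22] = 8; a[23] = 12; a[24] = 1; a[25] = 7; a[26] = 9; a[27] = 8; a[28] = 8; a[29] = 6; a[30] = 19; a[31] = 4; a[32] = 12; a[33] = 14; a[34] = 17; a[35] = 12; a[36] = 19; a[37] = 16; a[38] = 18; a[39] = 20; a[40] = 11; a[41] = 0; a[42] = 1; a[43] = 4; a[44] = 18; a[45] = 17; a[46] = 20; a[47] = 9; a[48] = 13; a[49] = 7; a[50] = 12.
Since (a[49], a[50]) = (a[1], a[2]) = (7, 12) (two consecutive terms determine the rest), the sequence is periodic with period 48.
So a[3195] = a[1 + ((3195-1) mod 48)] = a[27] = 8.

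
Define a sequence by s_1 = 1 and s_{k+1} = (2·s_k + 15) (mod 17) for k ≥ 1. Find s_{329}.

Computing terms: s_1 = 1, s_2 = 0, s_3 = 15, s_4 = 11, s_5 = 3, s_6 = 4, s_7 = 6, s_8 = 10, s_9 = 1.
The sequence repeats with period 8.
(329 - 1) mod 8 = 0, so s_{329} = s_1 = 1.

1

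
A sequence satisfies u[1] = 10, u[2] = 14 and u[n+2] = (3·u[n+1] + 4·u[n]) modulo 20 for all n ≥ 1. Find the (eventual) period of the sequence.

10

Computing terms: u[1] = 10, u[2] = 14, u[3] = 2, u[4] = 2, u[5] = 14, u[6] = 10, u[7] = 6, u[8] = 18, u[9] = 18, u[10] = 6, u[11] = 10, u[12] = 14.
Since (u[11], u[12]) = (u[1], u[2]) = (10, 14) (two consecutive terms determine the rest), the sequence is periodic with period 10.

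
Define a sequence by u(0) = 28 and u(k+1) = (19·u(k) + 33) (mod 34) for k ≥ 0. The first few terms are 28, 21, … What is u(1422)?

12

We have u(0) = 28,  u(1) = 21,  u(2) = 24,  u(3) = 13,  u(4) = 8,  u(5) = 15,  u(6) = 12,  u(7) = 23,  u(8) = 28.
Since u(8) = u(0) = 28, the sequence is periodic with period 8.
So u(1422) = u(0 + ((1422-0) mod 8)) = u(6) = 12.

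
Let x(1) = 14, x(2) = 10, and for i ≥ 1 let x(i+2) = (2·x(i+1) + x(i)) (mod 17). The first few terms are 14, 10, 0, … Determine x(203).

0

We have x(1) = 14,  x(2) = 10,  x(3) = 0,  x(4) = 10,  x(5) = 3,  x(6) = 16,  x(7) = 1,  x(8) = 1,  x(9) = 3,  x(10) = 7,  x(11) = 0,  x(12) = 7,  x(13) = 14,  x(14) = 1,  x(15) = 16,  x(16) = 16,  x(17) = 14,  x(18) = 10.
Since (x(17), x(18)) = (x(1), x(2)) = (14, 10) (two consecutive terms determine the rest), the sequence is periodic with period 16.
So x(203) = x(1 + ((203-1) mod 16)) = x(11) = 0.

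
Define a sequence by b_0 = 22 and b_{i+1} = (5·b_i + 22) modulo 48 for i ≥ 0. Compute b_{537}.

We have b_0 = 22,  b_1 = 36,  b_2 = 10,  b_3 = 24,  b_4 = 46,  b_5 = 12,  b_6 = 34,  b_7 = 0,  b_8 = 22.
Since b_8 = b_0 = 22, the sequence is periodic with period 8.
(537 - 0) mod 8 = 1, so b_{537} = b_1 = 36.

36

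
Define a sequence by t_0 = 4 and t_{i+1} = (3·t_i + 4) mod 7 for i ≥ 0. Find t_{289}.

2

Listing terms: t_0 = 4, t_1 = 2, t_2 = 3, t_3 = 6, t_4 = 1, t_5 = 0, t_6 = 4.
Since t_6 = t_0 = 4, the sequence is periodic with period 6.
(289 - 0) mod 6 = 1, so t_{289} = t_1 = 2.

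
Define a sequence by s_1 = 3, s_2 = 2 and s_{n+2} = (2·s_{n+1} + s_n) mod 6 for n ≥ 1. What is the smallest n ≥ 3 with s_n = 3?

Computing terms: s_1 = 3,  s_2 = 2,  s_3 = 1,  s_4 = 4,  s_5 = 3,  s_6 = 4,  s_7 = 5,  s_8 = 2,  s_9 = 3,  s_{10} = 2.
The sequence repeats with period 8.
The value 3 first appears (with n ≥ 3) at s_5.

5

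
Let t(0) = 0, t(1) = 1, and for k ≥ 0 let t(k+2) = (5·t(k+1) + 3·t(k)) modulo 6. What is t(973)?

1

Computing terms: t(0) = 0, t(1) = 1, t(2) = 5, t(3) = 4, t(4) = 5, t(5) = 1, t(6) = 2, t(7) = 1, t(8) = 5.
Since (t(7), t(8)) = (t(1), t(2)) = (1, 5) (two consecutive terms determine the rest), the sequence is eventually periodic: after a pre-period of length 1 it cycles with period 6.
For k ≥ 1, t(k) depends only on (k - 1) mod 6. (973 - 1) mod 6 = 0, so t(973) = t(1) = 1.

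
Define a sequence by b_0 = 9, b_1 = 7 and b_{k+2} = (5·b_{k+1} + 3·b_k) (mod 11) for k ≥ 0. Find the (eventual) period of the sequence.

Computing terms: b_0 = 9; b_1 = 7; b_2 = 7; b_3 = 1; b_4 = 4; b_5 = 1; b_6 = 6; b_7 = 0; b_8 = 7; b_9 = 2; b_{10} = 9; b_{11} = 7.
The sequence repeats with period 10.

10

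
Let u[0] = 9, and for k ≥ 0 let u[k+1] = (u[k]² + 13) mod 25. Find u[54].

u[0] = 9,  u[1] = 19,  u[2] = 24,  u[3] = 14,  u[4] = 9.
Since u[4] = u[0] = 9, the sequence is periodic with period 4.
(54 - 0) mod 4 = 2, so u[54] = u[2] = 24.

24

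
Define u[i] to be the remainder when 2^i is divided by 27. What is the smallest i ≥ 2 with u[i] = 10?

6

Computing terms: u[1] = 2; u[2] = 4; u[3] = 8; u[4] = 16; u[5] = 5; u[6] = 10; u[7] = 20; u[8] = 13; u[9] = 26; u[10] = 25; u[11] = 23; u[12] = 19; u[13] = 11; u[14] = 22; u[15] = 17; u[16] = 7; u[17] = 14; u[18] = 1; u[19] = 2.
Since u[19] = u[1] = 2, the sequence is periodic with period 18.
The value 10 first appears (with i ≥ 2) at u[6].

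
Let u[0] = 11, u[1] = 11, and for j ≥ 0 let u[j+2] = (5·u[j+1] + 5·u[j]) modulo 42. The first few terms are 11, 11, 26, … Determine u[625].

11

Listing terms: u[0] = 11, u[1] = 11, u[2] = 26, u[3] = 17, u[4] = 5, u[5] = 26, u[6] = 29, u[7] = 23, u[8] = 8, u[9] = 29, u[10] = 17, u[11] = 20, u[12] = 17, u[13] = 17, u[14] = 2, u[15] = 11, u[16] = 23, u[17] = 2, u[18] = 41, u[19] = 5, u[20] = 20, u[21] = 41, u[22] = 11, u[23] = 8, u[24] = 11, u[25] = 11.
The sequence repeats with period 24.
(625 - 0) mod 24 = 1, so u[625] = u[1] = 11.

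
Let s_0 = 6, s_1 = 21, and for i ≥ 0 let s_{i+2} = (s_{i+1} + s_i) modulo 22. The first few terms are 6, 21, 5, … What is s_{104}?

9

Computing terms: s_0 = 6; s_1 = 21; s_2 = 5; s_3 = 4; s_4 = 9; s_5 = 13; s_6 = 0; s_7 = 13; s_8 = 13; s_9 = 4; s_{10} = 17; s_{11} = 21; s_{12} = 16; s_{13} = 15; s_{14} = 9; s_{15} = 2; s_{16} = 11; s_{17} = 13; s_{18} = 2; s_{19} = 15; s_{20} = 17; s_{21} = 10; s_{22} = 5; s_{23} = 15; s_{24} = 20; s_{25} = 13; s_{26} = 11; s_{27} = 2; s_{28} = 13; s_{29} = 15; s_{30} = 6; s_{31} = 21.
The sequence repeats with period 30.
(104 - 0) mod 30 = 14, so s_{104} = s_{14} = 9.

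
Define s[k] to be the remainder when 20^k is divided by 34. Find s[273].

s[0] = 1,  s[1] = 20,  s[2] = 26,  s[3] = 10,  s[4] = 30,  s[5] = 22,  s[6] = 32,  s[7] = 28,  s[8] = 16,  s[9] = 14,  s[10] = 8,  s[11] = 24,  s[12] = 4,  s[13] = 12,  s[14] = 2,  s[15] = 6,  s[16] = 18,  s[17] = 20.
Since s[17] = s[1] = 20, the sequence is eventually periodic: after a pre-period of length 1 it cycles with period 16.
For k ≥ 1, s[k] depends only on (k - 1) mod 16. (273 - 1) mod 16 = 0, so s[273] = s[1] = 20.

20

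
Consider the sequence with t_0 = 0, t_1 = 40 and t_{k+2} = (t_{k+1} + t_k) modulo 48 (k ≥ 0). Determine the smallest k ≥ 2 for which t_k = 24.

4

Listing terms: t_0 = 0; t_1 = 40; t_2 = 40; t_3 = 32; t_4 = 24; t_5 = 8; t_6 = 32; t_7 = 40; t_8 = 24; t_9 = 16; t_{10} = 40; t_{11} = 8; t_{12} = 0; t_{13} = 8; t_{14} = 8; t_{15} = 16; t_{16} = 24; t_{17} = 40; t_{18} = 16; t_{19} = 8; t_{20} = 24; t_{21} = 32; t_{22} = 8; t_{23} = 40; t_{24} = 0; t_{25} = 40.
The sequence repeats with period 24.
The value 24 first appears (with k ≥ 2) at t_4.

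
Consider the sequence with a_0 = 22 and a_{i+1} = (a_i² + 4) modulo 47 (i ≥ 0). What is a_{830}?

46

a_0 = 22, a_1 = 18, a_2 = 46, a_3 = 5, a_4 = 29, a_5 = 46.
Since a_5 = a_2 = 46, the sequence is eventually periodic: after a pre-period of length 2 it cycles with period 3.
For i ≥ 2, a_i depends only on (i - 2) mod 3. (830 - 2) mod 3 = 0, so a_{830} = a_2 = 46.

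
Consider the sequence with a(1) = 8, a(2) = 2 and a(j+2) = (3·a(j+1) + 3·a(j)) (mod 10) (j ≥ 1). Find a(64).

a(1) = 8; a(2) = 2; a(3) = 0; a(4) = 6; a(5) = 8; a(6) = 2.
The sequence repeats with period 4.
(64 - 1) mod 4 = 3, so a(64) = a(4) = 6.

6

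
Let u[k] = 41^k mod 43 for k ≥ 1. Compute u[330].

We have u[1] = 41,  u[2] = 4,  u[3] = 35,  u[4] = 16,  u[5] = 11,  u[6] = 21,  u[7] = 1,  u[8] = 41.
The sequence repeats with period 7.
(330 - 1) mod 7 = 0, so u[330] = u[1] = 41.

41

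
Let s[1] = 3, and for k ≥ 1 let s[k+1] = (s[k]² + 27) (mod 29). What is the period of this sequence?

3

Computing terms: s[1] = 3, s[2] = 7, s[3] = 18, s[4] = 3.
The sequence repeats with period 3.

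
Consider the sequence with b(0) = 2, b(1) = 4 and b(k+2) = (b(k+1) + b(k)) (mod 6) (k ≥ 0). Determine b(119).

2

Listing terms: b(0) = 2; b(1) = 4; b(2) = 0; b(3) = 4; b(4) = 4; b(5) = 2; b(6) = 0; b(7) = 2; b(8) = 2; b(9) = 4.
The sequence repeats with period 8.
So b(119) = b(0 + ((119-0) mod 8)) = b(7) = 2.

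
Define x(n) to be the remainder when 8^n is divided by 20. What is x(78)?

4

Listing terms: x(1) = 8; x(2) = 4; x(3) = 12; x(4) = 16; x(5) = 8.
The sequence repeats with period 4.
So x(78) = x(1 + ((78-1) mod 4)) = x(2) = 4.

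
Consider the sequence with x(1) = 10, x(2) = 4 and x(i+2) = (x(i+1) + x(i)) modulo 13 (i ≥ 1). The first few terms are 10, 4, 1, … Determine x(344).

x(1) = 10, x(2) = 4, x(3) = 1, x(4) = 5, x(5) = 6, x(6) = 11, x(7) = 4, x(8) = 2, x(9) = 6, x(10) = 8, x(11) = 1, x(12) = 9, x(13) = 10, x(14) = 6, x(15) = 3, x(16) = 9, x(17) = 12, x(18) = 8, x(19) = 7, x(20) = 2, x(21) = 9, x(22) = 11, x(23) = 7, x(24) = 5, x(25) = 12, x(26) = 4, x(27) = 3, x(28) = 7, x(29) = 10, x(30) = 4.
The sequence repeats with period 28.
(344 - 1) mod 28 = 7, so x(344) = x(8) = 2.

2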